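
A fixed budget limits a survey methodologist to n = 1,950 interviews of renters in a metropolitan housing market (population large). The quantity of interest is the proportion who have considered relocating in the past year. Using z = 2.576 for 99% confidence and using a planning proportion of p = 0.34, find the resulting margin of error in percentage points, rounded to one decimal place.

2.8

SE(p̂) = √[p(1−p)/n] = √[0.2244/1950] = 0.01073.
E = z × SE = 2.576 × 0.01073 = 0.02763, or 2.8 percentage points.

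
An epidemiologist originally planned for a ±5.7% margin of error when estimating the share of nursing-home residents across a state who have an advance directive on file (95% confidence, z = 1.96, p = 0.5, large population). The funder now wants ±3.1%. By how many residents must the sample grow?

704

At ±5.7%: n = 1.96² × 0.2500 / 0.057² ≈ 295.60 → 296.
At ±3.1%: n = 1.96² × 0.2500 / 0.031² ≈ 999.38 → 1000.
Additional respondents: 1000 − 296 = 704.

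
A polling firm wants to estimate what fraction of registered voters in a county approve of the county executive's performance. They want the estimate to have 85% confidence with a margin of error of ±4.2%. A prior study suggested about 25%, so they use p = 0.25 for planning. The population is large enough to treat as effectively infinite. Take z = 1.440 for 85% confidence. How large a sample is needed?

221

With p = 0.25, p(1−p) = 0.1875.
n = z²·p(1−p)/E² = 1.440² × 0.1875 / 0.042² = 2.0736 × 0.1875 / 0.001764 ≈ 220.41.
Rounding up gives n = 221.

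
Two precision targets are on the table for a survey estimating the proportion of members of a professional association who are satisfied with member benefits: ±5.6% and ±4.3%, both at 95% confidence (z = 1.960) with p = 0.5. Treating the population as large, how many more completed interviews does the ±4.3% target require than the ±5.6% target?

213

At ±5.6%: n = 1.960² × 0.2500 / 0.056² ≈ 306.25 → 307.
At ±4.3%: n = 1.960² × 0.2500 / 0.043² ≈ 519.42 → 520.
Additional respondents: 520 − 307 = 213.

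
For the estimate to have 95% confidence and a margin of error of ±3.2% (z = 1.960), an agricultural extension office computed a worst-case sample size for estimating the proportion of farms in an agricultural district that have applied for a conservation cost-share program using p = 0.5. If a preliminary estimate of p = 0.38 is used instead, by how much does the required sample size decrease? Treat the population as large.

Conservative (p = 0.5): n = 1.960² × 0.25 / 0.032² ≈ 937.89 → 938.
Using p = 0.38: p(1−p) = 0.2356, so n = 1.960² × 0.2356 / 0.032² ≈ 883.87 → 884.
Reduction: 938 − 884 = 54.

54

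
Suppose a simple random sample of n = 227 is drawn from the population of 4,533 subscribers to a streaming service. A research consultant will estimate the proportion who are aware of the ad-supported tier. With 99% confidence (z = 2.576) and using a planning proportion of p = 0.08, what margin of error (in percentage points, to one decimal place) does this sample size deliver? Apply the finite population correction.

Finite-population factor: (N−n)/(N−1) = (4533−227)/(4533−1) = 0.9501.
SE(p̂) = √[p(1−p)/n · (N−n)/(N−1)] = √[0.0736/227 × 0.9501] = 0.01755.
E = z × SE = 2.576 × 0.01755 = 0.04521 ≈ 4.5 percentage points.

4.5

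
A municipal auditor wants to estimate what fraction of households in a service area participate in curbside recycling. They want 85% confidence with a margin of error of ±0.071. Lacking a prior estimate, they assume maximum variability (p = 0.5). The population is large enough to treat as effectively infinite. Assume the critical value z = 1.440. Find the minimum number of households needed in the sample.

103

With p = 0.5, p(1−p) = 0.25.
n = z²·p(1−p)/E² = 1.440² × 0.2500 / 0.071² = 2.0736 × 0.2500 / 0.005041 ≈ 102.84.
Rounding up gives n = 103.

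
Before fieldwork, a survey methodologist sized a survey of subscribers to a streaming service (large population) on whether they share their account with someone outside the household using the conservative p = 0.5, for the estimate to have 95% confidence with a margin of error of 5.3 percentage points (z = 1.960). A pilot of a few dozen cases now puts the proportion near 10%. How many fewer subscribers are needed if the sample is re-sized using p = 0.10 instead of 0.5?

Conservative (p = 0.5): n = 1.960² × 0.25 / 0.053² ≈ 341.90 → 342.
Using p = 0.10: p(1−p) = 0.0900, so n = 1.960² × 0.0900 / 0.053² ≈ 123.08 → 124.
Reduction: 342 − 124 = 218.

218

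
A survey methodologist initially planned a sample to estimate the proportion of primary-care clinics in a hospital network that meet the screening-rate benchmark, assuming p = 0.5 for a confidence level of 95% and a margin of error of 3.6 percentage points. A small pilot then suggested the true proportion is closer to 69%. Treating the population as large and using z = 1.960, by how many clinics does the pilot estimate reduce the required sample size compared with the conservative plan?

107

Conservative (p = 0.5): n = 1.960² × 0.25 / 0.036² ≈ 741.05 → 742.
Using p = 0.69: p(1−p) = 0.2139, so n = 1.960² × 0.2139 / 0.036² ≈ 634.04 → 635.
Reduction: 742 − 635 = 107.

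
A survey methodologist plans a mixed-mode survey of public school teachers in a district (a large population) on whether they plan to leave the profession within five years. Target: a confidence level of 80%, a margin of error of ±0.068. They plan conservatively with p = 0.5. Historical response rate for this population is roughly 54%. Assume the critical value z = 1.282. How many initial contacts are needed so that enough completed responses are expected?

165

Completed interviews needed: n₀ = 1.282² × 0.2500 / 0.068² ≈ 88.86 → 89.
At a 54% response rate, contacts needed = 89 / 0.54 ≈ 164.81 → 165.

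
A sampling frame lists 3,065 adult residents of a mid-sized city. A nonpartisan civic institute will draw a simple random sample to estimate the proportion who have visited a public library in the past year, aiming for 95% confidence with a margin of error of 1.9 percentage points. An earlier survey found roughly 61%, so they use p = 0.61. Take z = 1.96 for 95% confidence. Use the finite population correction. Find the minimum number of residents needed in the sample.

1387

Unadjusted: n₀ = 1.96² × 0.61 × 0.39 / 0.019² ≈ 2531.63, so n₀ = 2532.
Finite population correction with N = 3,065: n = n₀ / (1 + (n₀−1)/N) = 2532 / (1 + 2531/3065) = 2532 / 1.8258 ≈ 1386.81.
Rounding up, n = 1387.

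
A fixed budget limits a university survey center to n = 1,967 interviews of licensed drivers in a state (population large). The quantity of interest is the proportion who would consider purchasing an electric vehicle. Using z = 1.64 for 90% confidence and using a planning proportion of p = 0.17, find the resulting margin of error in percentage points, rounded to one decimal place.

1.4

SE(p̂) = √[p(1−p)/n] = √[0.1411/1967] = 0.00847.
E = z × SE = 1.64 × 0.00847 = 0.01389, or 1.4 percentage points.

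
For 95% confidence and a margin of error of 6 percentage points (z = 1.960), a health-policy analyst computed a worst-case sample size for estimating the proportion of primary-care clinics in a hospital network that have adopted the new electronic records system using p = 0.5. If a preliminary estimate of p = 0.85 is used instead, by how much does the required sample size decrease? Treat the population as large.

Conservative (p = 0.5): n = 1.960² × 0.25 / 0.060² ≈ 266.78 → 267.
Using p = 0.85: p(1−p) = 0.1275, so n = 1.960² × 0.1275 / 0.060² ≈ 136.06 → 137.
Reduction: 267 − 137 = 130.

130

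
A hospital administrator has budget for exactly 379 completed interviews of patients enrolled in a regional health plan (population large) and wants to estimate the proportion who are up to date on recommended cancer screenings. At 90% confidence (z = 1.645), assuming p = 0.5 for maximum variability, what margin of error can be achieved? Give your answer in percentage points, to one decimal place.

SE(p̂) = √[p(1−p)/n] = √[0.2500/379] = 0.02568.
E = z × SE = 1.645 × 0.02568 = 0.04225, or 4.2 percentage points.

4.2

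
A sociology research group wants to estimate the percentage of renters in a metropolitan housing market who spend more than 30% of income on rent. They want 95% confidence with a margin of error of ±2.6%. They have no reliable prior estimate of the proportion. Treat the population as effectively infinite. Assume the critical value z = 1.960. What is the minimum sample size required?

1421

With no prior estimate, use p = 0.5, giving p(1−p) = 0.25.
n = z²·p(1−p)/E² = 1.960² × 0.2500 / 0.026² = 3.8416 × 0.2500 / 0.000676 ≈ 1420.71.
Rounding up gives n = 1421.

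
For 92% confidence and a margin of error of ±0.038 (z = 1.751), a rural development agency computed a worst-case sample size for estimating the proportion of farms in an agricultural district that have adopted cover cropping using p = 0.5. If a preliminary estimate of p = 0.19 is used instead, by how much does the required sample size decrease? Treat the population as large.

204

Conservative (p = 0.5): n = 1.751² × 0.25 / 0.038² ≈ 530.82 → 531.
Using p = 0.19: p(1−p) = 0.1539, so n = 1.751² × 0.1539 / 0.038² ≈ 326.77 → 327.
Reduction: 531 − 327 = 204.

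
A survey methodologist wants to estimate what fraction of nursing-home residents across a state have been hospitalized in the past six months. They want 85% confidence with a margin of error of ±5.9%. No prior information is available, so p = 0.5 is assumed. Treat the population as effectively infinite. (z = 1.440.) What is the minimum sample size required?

With p = 0.5, p(1−p) = 0.25.
n = z²·p(1−p)/E² = 1.440² × 0.2500 / 0.059² = 2.0736 × 0.2500 / 0.003481 ≈ 148.92.
Rounding up gives n = 149.

149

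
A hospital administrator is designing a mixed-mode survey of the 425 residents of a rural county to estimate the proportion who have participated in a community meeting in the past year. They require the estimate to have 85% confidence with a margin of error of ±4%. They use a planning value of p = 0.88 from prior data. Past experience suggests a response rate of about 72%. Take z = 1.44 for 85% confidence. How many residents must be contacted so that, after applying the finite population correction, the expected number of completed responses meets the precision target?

145

Completed interviews needed (unadjusted): n₀ = 1.44² × 0.1056 / 0.040² ≈ 136.86 → 137.
FPC for N = 425: n = 137 / (1 + 136/425) = 137 / 1.3200 ≈ 103.79 → 104.
At a 72% response rate, contacts needed = 104 / 0.72 ≈ 144.44 → 145.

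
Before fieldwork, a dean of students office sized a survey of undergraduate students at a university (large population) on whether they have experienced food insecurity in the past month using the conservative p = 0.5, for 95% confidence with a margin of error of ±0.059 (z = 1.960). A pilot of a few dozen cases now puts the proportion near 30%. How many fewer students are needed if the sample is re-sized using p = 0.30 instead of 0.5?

Conservative (p = 0.5): n = 1.960² × 0.25 / 0.059² ≈ 275.90 → 276.
Using p = 0.30: p(1−p) = 0.2100, so n = 1.960² × 0.2100 / 0.059² ≈ 231.75 → 232.
Reduction: 276 − 232 = 44.

44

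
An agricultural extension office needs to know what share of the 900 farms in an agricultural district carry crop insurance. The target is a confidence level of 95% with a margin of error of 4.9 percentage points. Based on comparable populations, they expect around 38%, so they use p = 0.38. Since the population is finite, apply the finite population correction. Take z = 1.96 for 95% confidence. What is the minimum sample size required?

Unadjusted: n₀ = 1.96² × 0.38 × 0.62 / 0.049² ≈ 376.96, so n₀ = 377.
Finite population correction with N = 900: n = n₀ / (1 + (n₀−1)/N) = 377 / (1 + 376/900) = 377 / 1.4178 ≈ 265.91.
Rounding up, n = 266.

266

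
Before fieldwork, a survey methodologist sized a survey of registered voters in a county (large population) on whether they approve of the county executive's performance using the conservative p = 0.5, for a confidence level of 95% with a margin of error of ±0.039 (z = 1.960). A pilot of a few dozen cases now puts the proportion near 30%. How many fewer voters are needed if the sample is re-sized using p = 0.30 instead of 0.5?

101

Conservative (p = 0.5): n = 1.960² × 0.25 / 0.039² ≈ 631.43 → 632.
Using p = 0.30: p(1−p) = 0.2100, so n = 1.960² × 0.2100 / 0.039² ≈ 530.40 → 531.
Reduction: 632 − 531 = 101.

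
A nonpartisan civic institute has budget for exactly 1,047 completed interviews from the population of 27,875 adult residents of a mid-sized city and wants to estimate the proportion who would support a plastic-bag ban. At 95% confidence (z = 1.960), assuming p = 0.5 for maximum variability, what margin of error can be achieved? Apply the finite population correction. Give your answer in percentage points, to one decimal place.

3.0

Finite-population factor: (N−n)/(N−1) = (27875−1047)/(27875−1) = 0.9625.
SE(p̂) = √[p(1−p)/n · (N−n)/(N−1)] = √[0.2500/1047 × 0.9625] = 0.01516.
E = z × SE = 1.960 × 0.01516 = 0.02971 ≈ 3.0 percentage points.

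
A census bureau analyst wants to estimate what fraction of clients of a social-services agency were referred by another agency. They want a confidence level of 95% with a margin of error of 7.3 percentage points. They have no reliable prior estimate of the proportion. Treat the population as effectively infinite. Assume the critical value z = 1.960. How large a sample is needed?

181

With no prior estimate, use p = 0.5, giving p(1−p) = 0.25.
n = z²·p(1−p)/E² = 1.960² × 0.2500 / 0.073² = 3.8416 × 0.2500 / 0.005329 ≈ 180.22.
Rounding up gives n = 181.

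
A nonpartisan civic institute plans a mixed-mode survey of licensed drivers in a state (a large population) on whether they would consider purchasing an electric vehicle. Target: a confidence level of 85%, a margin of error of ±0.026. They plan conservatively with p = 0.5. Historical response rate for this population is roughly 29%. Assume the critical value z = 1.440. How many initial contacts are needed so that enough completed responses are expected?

2645

Completed interviews needed: n₀ = 1.440² × 0.2500 / 0.026² ≈ 766.86 → 767.
At a 29% response rate, contacts needed = 767 / 0.29 ≈ 2644.83 → 2645.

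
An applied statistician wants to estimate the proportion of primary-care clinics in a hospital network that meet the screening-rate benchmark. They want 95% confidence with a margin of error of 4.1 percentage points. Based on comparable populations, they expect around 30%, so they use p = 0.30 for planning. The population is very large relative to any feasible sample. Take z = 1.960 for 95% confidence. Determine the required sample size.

480

With p = 0.30, p(1−p) = 0.2100.
n = z²·p(1−p)/E² = 1.960² × 0.2100 / 0.041² = 3.8416 × 0.2100 / 0.001681 ≈ 479.91.
Rounding up gives n = 480.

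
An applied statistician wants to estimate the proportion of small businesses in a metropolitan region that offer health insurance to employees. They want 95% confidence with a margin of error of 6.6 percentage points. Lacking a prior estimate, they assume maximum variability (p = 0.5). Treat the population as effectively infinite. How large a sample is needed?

For 95% confidence, z = 1.960.
With p = 0.5, p(1−p) = 0.25.
n = z²·p(1−p)/E² = 1.960² × 0.2500 / 0.066² = 3.8416 × 0.2500 / 0.004356 ≈ 220.48.
Rounding up gives n = 221.

221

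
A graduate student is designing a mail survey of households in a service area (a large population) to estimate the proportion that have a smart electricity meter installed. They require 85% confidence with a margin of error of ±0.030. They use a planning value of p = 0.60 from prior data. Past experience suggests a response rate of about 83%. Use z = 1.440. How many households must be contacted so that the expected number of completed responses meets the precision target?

Completed interviews needed: n₀ = 1.440² × 0.2400 / 0.030² ≈ 552.96 → 553.
At an 83% response rate, contacts needed = 553 / 0.83 ≈ 666.27 → 667.

667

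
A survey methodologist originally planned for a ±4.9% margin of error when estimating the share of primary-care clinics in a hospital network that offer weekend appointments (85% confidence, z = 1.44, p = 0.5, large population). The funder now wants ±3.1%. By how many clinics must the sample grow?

324

At ±4.9%: n = 1.44² × 0.2500 / 0.049² ≈ 215.91 → 216.
At ±3.1%: n = 1.44² × 0.2500 / 0.031² ≈ 539.44 → 540.
Additional respondents: 540 − 216 = 324.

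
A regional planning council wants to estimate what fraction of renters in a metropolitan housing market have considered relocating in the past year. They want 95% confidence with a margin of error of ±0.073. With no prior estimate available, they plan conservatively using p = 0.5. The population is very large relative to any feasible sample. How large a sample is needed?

181

For 95% confidence, z = 1.960.
With p = 0.5, p(1−p) = 0.25.
n = z²·p(1−p)/E² = 1.960² × 0.2500 / 0.073² = 3.8416 × 0.2500 / 0.005329 ≈ 180.22.
Rounding up gives n = 181.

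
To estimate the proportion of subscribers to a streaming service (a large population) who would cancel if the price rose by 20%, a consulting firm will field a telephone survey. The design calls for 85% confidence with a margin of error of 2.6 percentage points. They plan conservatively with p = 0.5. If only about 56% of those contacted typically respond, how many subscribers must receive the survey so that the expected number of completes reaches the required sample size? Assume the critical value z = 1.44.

1370

Completed interviews needed: n₀ = 1.44² × 0.2500 / 0.026² ≈ 766.86 → 767.
At a 56% response rate, contacts needed = 767 / 0.56 ≈ 1369.64 → 1370.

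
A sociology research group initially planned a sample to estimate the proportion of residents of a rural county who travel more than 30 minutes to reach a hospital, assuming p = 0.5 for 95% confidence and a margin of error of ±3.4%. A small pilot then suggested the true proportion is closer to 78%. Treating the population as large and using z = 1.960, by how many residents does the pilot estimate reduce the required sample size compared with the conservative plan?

260

Conservative (p = 0.5): n = 1.960² × 0.25 / 0.034² ≈ 830.80 → 831.
Using p = 0.78: p(1−p) = 0.1716, so n = 1.960² × 0.1716 / 0.034² ≈ 570.26 → 571.
Reduction: 831 − 571 = 260.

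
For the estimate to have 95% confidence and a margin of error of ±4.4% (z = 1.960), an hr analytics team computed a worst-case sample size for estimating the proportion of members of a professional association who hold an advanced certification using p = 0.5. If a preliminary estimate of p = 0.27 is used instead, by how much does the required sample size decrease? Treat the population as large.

Conservative (p = 0.5): n = 1.960² × 0.25 / 0.044² ≈ 496.07 → 497.
Using p = 0.27: p(1−p) = 0.1971, so n = 1.960² × 0.1971 / 0.044² ≈ 391.11 → 392.
Reduction: 497 − 392 = 105.

105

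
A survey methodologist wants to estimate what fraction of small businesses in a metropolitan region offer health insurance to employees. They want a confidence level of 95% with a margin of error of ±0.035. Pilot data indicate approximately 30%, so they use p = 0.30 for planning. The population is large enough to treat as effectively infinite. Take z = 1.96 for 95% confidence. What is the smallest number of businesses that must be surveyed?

With p = 0.30, p(1−p) = 0.2100.
n = z²·p(1−p)/E² = 1.96² × 0.2100 / 0.035² = 3.8416 × 0.2100 / 0.001225 ≈ 658.56.
Rounding up gives n = 659.

659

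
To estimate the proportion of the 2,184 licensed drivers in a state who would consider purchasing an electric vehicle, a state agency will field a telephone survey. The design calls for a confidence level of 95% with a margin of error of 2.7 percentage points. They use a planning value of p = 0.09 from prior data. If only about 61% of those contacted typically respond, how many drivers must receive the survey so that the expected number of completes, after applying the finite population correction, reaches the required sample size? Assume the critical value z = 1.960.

592

Completed interviews needed (unadjusted): n₀ = 1.960² × 0.0819 / 0.027² ≈ 431.59 → 432.
FPC for N = 2,184: n = 432 / (1 + 431/2184) = 432 / 1.1973 ≈ 360.80 → 361.
At a 61% response rate, contacts needed = 361 / 0.61 ≈ 591.80 → 592.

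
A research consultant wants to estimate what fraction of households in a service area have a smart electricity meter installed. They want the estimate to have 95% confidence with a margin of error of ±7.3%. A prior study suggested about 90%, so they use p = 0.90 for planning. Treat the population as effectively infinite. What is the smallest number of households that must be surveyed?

For 95% confidence, z = 1.96.
With p = 0.90, p(1−p) = 0.0900.
n = z²·p(1−p)/E² = 1.96² × 0.0900 / 0.073² = 3.8416 × 0.0900 / 0.005329 ≈ 64.88.
Rounding up gives n = 65.

65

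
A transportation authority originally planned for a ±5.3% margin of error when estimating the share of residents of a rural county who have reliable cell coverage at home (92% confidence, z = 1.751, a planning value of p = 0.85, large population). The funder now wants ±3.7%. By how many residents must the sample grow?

146

At ±5.3%: n = 1.751² × 0.1275 / 0.053² ≈ 139.17 → 140.
At ±3.7%: n = 1.751² × 0.1275 / 0.037² ≈ 285.55 → 286.
Additional respondents: 286 − 140 = 146.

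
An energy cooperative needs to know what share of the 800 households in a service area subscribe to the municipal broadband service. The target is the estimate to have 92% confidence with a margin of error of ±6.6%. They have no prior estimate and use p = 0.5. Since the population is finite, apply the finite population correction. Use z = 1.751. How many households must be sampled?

145

Unadjusted: n₀ = 1.751² × 0.50 × 0.50 / 0.066² ≈ 175.96, so n₀ = 176.
Finite population correction with N = 800: n = n₀ / (1 + (n₀−1)/N) = 176 / (1 + 175/800) = 176 / 1.2188 ≈ 144.41.
Rounding up, n = 145.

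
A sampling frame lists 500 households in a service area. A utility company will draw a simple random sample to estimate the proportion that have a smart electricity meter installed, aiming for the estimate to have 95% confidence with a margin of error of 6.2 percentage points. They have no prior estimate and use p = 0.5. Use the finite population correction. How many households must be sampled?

167

For 95% confidence, z = 1.960.
Unadjusted: n₀ = 1.960² × 0.50 × 0.50 / 0.062² ≈ 249.84, so n₀ = 250.
Finite population correction with N = 500: n = n₀ / (1 + (n₀−1)/N) = 250 / (1 + 249/500) = 250 / 1.4980 ≈ 166.89.
Rounding up, n = 167.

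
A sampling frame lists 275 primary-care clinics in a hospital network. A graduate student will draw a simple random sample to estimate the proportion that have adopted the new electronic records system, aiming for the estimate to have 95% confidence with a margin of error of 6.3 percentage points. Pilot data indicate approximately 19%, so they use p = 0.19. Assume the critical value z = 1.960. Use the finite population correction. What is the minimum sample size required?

97

Unadjusted: n₀ = 1.960² × 0.19 × 0.81 / 0.063² ≈ 148.96, so n₀ = 149.
Finite population correction with N = 275: n = n₀ / (1 + (n₀−1)/N) = 149 / (1 + 148/275) = 149 / 1.5382 ≈ 96.87.
Rounding up, n = 97.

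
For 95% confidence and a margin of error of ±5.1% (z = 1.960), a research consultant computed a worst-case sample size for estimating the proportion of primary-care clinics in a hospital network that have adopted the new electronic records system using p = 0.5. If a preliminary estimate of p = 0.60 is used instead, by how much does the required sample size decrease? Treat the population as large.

15

Conservative (p = 0.5): n = 1.960² × 0.25 / 0.051² ≈ 369.24 → 370.
Using p = 0.60: p(1−p) = 0.2400, so n = 1.960² × 0.2400 / 0.051² ≈ 354.47 → 355.
Reduction: 370 − 355 = 15.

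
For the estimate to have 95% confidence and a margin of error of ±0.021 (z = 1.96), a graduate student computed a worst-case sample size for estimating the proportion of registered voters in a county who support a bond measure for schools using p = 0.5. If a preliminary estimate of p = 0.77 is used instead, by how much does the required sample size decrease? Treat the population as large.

635

Conservative (p = 0.5): n = 1.96² × 0.25 / 0.021² ≈ 2177.78 → 2178.
Using p = 0.77: p(1−p) = 0.1771, so n = 1.96² × 0.1771 / 0.021² ≈ 1542.74 → 1543.
Reduction: 2178 − 1543 = 635.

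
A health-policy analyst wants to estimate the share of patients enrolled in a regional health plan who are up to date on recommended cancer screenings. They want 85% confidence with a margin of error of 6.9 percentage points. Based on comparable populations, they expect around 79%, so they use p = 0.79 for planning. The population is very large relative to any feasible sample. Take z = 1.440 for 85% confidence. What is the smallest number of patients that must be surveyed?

With p = 0.79, p(1−p) = 0.1659.
n = z²·p(1−p)/E² = 1.440² × 0.1659 / 0.069² = 2.0736 × 0.1659 / 0.004761 ≈ 72.26.
Rounding up gives n = 73.

73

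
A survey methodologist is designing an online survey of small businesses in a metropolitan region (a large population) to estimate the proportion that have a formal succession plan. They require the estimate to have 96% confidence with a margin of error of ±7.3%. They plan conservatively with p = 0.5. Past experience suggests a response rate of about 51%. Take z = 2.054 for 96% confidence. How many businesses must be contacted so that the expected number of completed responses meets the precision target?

389

Completed interviews needed: n₀ = 2.054² × 0.2500 / 0.073² ≈ 197.92 → 198.
At a 51% response rate, contacts needed = 198 / 0.51 ≈ 388.24 → 389.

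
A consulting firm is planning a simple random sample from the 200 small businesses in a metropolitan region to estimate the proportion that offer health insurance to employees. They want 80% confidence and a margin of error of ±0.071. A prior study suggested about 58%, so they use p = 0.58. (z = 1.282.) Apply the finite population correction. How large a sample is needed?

58

Unadjusted: n₀ = 1.282² × 0.58 × 0.42 / 0.071² ≈ 79.42, so n₀ = 80.
Finite population correction with N = 200: n = n₀ / (1 + (n₀−1)/N) = 80 / (1 + 79/200) = 80 / 1.3950 ≈ 57.35.
Rounding up, n = 58.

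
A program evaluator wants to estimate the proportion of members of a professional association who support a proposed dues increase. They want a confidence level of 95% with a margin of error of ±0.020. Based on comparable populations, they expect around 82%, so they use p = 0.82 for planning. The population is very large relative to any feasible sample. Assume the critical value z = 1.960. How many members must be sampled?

With p = 0.82, p(1−p) = 0.1476.
n = z²·p(1−p)/E² = 1.960² × 0.1476 / 0.020² = 3.8416 × 0.1476 / 0.000400 ≈ 1417.55.
Rounding up gives n = 1418.

1418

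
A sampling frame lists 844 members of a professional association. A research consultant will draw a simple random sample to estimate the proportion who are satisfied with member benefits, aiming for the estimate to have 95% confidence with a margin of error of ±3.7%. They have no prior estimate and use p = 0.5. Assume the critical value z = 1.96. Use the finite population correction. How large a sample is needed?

Unadjusted: n₀ = 1.96² × 0.50 × 0.50 / 0.037² ≈ 701.53, so n₀ = 702.
Finite population correction with N = 844: n = n₀ / (1 + (n₀−1)/N) = 702 / (1 + 701/844) = 702 / 1.8306 ≈ 383.49.
Rounding up, n = 384.

384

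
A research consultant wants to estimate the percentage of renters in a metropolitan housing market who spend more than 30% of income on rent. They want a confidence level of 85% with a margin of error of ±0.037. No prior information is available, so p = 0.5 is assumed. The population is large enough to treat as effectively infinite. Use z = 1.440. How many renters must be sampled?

With p = 0.5, p(1−p) = 0.25.
n = z²·p(1−p)/E² = 1.440² × 0.2500 / 0.037² = 2.0736 × 0.2500 / 0.001369 ≈ 378.67.
Rounding up gives n = 379.

379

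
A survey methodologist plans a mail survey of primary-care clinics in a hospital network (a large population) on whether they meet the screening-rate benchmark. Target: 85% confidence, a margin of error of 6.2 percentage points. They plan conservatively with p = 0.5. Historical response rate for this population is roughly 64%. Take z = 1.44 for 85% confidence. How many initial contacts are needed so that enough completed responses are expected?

211

Completed interviews needed: n₀ = 1.44² × 0.2500 / 0.062² ≈ 134.86 → 135.
At a 64% response rate, contacts needed = 135 / 0.64 ≈ 210.94 → 211.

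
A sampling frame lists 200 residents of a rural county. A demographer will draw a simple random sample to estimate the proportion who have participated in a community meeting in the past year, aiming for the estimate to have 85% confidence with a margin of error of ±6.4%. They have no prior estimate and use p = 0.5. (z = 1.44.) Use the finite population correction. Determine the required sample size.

Unadjusted: n₀ = 1.44² × 0.50 × 0.50 / 0.064² ≈ 126.56, so n₀ = 127.
Finite population correction with N = 200: n = n₀ / (1 + (n₀−1)/N) = 127 / (1 + 126/200) = 127 / 1.6300 ≈ 77.91.
Rounding up, n = 78.

78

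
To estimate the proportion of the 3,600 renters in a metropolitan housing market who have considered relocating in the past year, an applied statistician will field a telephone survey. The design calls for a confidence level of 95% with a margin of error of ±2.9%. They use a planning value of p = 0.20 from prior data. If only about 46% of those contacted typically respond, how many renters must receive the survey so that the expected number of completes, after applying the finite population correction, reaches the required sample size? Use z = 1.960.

1322

Completed interviews needed (unadjusted): n₀ = 1.960² × 0.1600 / 0.029² ≈ 730.86 → 731.
FPC for N = 3,600: n = 731 / (1 + 730/3600) = 731 / 1.2028 ≈ 607.76 → 608.
At a 46% response rate, contacts needed = 608 / 0.46 ≈ 1321.74 → 1322.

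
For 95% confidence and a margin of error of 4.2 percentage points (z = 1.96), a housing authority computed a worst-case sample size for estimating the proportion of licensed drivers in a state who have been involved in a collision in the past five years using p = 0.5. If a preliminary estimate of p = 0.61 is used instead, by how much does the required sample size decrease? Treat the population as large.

Conservative (p = 0.5): n = 1.96² × 0.25 / 0.042² ≈ 544.44 → 545.
Using p = 0.61: p(1−p) = 0.2379, so n = 1.96² × 0.2379 / 0.042² ≈ 518.09 → 519.
Reduction: 545 − 519 = 26.

26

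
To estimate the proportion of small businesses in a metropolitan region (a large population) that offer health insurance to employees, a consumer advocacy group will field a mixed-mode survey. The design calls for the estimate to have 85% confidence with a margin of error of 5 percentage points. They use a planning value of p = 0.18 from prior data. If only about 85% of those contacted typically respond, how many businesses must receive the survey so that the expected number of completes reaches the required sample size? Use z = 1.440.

Completed interviews needed: n₀ = 1.440² × 0.1476 / 0.050² ≈ 122.43 → 123.
At an 85% response rate, contacts needed = 123 / 0.85 ≈ 144.71 → 145.

145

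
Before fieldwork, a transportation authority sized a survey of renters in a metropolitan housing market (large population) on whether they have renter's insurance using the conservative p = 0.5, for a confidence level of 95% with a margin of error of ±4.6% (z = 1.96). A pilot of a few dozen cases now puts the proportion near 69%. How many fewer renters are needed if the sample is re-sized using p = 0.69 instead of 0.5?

65

Conservative (p = 0.5): n = 1.96² × 0.25 / 0.046² ≈ 453.88 → 454.
Using p = 0.69: p(1−p) = 0.2139, so n = 1.96² × 0.2139 / 0.046² ≈ 388.34 → 389.
Reduction: 454 − 389 = 65.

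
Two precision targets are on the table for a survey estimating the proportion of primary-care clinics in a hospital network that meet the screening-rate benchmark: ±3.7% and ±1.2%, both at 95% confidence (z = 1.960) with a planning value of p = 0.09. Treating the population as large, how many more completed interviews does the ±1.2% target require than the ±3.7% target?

1955

At ±3.7%: n = 1.960² × 0.0819 / 0.037² ≈ 229.82 → 230.
At ±1.2%: n = 1.960² × 0.0819 / 0.012² ≈ 2184.91 → 2185.
Additional respondents: 2185 − 230 = 1955.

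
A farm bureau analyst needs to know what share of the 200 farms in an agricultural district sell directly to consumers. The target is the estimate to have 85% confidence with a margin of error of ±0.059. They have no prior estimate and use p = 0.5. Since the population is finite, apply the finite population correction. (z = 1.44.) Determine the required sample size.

Unadjusted: n₀ = 1.44² × 0.50 × 0.50 / 0.059² ≈ 148.92, so n₀ = 149.
Finite population correction with N = 200: n = n₀ / (1 + (n₀−1)/N) = 149 / (1 + 148/200) = 149 / 1.7400 ≈ 85.63.
Rounding up, n = 86.

86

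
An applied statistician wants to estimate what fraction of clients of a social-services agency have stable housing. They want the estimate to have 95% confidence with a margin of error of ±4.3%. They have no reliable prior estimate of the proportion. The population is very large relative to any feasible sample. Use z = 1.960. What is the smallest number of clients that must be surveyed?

520

With no prior estimate, use p = 0.5, giving p(1−p) = 0.25.
n = z²·p(1−p)/E² = 1.960² × 0.2500 / 0.043² = 3.8416 × 0.2500 / 0.001849 ≈ 519.42.
Rounding up gives n = 520.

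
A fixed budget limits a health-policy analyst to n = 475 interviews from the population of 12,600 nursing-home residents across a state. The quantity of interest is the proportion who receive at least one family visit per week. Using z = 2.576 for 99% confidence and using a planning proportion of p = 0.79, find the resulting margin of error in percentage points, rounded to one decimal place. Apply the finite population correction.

Finite-population factor: (N−n)/(N−1) = (12600−475)/(12600−1) = 0.9624.
SE(p̂) = √[p(1−p)/n · (N−n)/(N−1)] = √[0.1659/475 × 0.9624] = 0.01833.
E = z × SE = 2.576 × 0.01833 = 0.04723 ≈ 4.7 percentage points.

4.7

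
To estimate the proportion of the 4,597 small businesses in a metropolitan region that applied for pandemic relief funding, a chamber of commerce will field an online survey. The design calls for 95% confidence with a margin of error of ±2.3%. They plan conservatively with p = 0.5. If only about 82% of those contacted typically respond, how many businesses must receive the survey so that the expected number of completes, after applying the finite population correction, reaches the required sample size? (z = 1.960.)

1588

Completed interviews needed (unadjusted): n₀ = 1.960² × 0.2500 / 0.023² ≈ 1815.50 → 1816.
FPC for N = 4,597: n = 1816 / (1 + 1815/4597) = 1816 / 1.3948 ≈ 1301.96 → 1302.
At an 82% response rate, contacts needed = 1302 / 0.82 ≈ 1587.80 → 1588.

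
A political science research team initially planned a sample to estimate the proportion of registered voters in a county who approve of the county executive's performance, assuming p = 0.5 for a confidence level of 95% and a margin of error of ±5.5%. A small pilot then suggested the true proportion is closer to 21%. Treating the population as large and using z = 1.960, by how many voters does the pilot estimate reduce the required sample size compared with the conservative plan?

107

Conservative (p = 0.5): n = 1.960² × 0.25 / 0.055² ≈ 317.49 → 318.
Using p = 0.21: p(1−p) = 0.1659, so n = 1.960² × 0.1659 / 0.055² ≈ 210.68 → 211.
Reduction: 318 − 211 = 107.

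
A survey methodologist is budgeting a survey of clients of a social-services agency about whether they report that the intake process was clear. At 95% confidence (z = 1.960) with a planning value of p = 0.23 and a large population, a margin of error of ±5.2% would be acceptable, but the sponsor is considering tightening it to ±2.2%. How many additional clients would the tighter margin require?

At ±5.2%: n = 1.960² × 0.1771 / 0.052² ≈ 251.61 → 252.
At ±2.2%: n = 1.960² × 0.1771 / 0.022² ≈ 1405.68 → 1406.
Additional respondents: 1406 − 252 = 1154.

1154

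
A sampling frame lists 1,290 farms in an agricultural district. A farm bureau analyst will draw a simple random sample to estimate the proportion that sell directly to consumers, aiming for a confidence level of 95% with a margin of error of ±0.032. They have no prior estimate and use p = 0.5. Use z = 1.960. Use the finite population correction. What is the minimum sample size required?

Unadjusted: n₀ = 1.960² × 0.50 × 0.50 / 0.032² ≈ 937.89, so n₀ = 938.
Finite population correction with N = 1,290: n = n₀ / (1 + (n₀−1)/N) = 938 / (1 + 937/1290) = 938 / 1.7264 ≈ 543.34.
Rounding up, n = 544.

544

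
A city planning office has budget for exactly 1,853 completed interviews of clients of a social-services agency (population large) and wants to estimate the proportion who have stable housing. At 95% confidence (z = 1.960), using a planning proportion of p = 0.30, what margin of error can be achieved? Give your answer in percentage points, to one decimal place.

SE(p̂) = √[p(1−p)/n] = √[0.2100/1853] = 0.01065.
E = z × SE = 1.960 × 0.01065 = 0.02087, or 2.1 percentage points.

2.1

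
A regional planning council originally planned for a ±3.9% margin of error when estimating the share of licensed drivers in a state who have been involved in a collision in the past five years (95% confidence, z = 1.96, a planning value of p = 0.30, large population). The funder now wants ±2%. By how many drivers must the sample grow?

At ±3.9%: n = 1.96² × 0.2100 / 0.039² ≈ 530.40 → 531.
At ±2%: n = 1.96² × 0.2100 / 0.020² ≈ 2016.84 → 2017.
Additional respondents: 2017 − 531 = 1486.

1486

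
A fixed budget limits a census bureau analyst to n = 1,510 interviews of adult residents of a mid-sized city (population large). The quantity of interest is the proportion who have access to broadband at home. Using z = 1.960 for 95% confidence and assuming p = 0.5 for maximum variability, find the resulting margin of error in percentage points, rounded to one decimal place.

SE(p̂) = √[p(1−p)/n] = √[0.2500/1510] = 0.01287.
E = z × SE = 1.960 × 0.01287 = 0.02522, or 2.5 percentage points.

2.5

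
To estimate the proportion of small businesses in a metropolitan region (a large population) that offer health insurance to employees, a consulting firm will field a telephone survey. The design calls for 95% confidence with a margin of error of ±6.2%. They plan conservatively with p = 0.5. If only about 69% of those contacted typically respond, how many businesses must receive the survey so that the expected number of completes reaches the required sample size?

For 95% confidence, z = 1.960.
Completed interviews needed: n₀ = 1.960² × 0.2500 / 0.062² ≈ 249.84 → 250.
At a 69% response rate, contacts needed = 250 / 0.69 ≈ 362.32 → 363.

363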